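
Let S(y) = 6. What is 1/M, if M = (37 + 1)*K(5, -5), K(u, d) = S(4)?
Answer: 1/228 ≈ 0.0043860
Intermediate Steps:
K(u, d) = 6
M = 228 (M = (37 + 1)*6 = 38*6 = 228)
1/M = 1/228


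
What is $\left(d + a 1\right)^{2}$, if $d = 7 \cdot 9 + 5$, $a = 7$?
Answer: $5625$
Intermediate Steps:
$d = 68$ ($d = 63 + 5 = 68$)
$\left(d + a 1\right)^{2} = \left(68 + 7 \cdot 1\right)^{2} = \left(68 + 7\right)^{2} = 75^{2} = 5625$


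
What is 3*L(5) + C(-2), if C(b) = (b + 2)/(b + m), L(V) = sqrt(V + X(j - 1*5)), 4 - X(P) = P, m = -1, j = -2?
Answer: 12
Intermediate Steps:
X(P) = 4 - P
L(V) = sqrt(11 + V) (L(V) = sqrt(V + (4 - (-2 - 1*5))) = sqrt(V + (4 - (-2 - 5))) = sqrt(V + (4 - 1*(-7))) = sqrt(V + (4 + 7)) = sqrt(V + 11) = sqrt(11 + V))
C(b) = (2 + b)/(-1 + b) (C(b) = (b + 2)/(b - 1) = (2 + b)/(-1 + b))
3*L(5) + C(-2) = 3*sqrt(11 + 5) + (2 - 2)/(-1 - 2) = 3*sqrt(16) + 0/(-3) = 3*4 - 1/3*0 = 12 + 0 = 12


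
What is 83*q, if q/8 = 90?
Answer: 59760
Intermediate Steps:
q = 720 (q = 8*90 = 720)
83*q = 83*720 = 59760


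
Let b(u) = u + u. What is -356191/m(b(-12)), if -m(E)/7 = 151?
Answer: 356191/1057 ≈ 336.98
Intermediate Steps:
b(u) = 2*u
m(E) = -1057 (m(E) = -7*151 = -1057)
-356191/m(b(-12)) = -356191/(-1057) = -356191*(-1/1057) = 356191/1057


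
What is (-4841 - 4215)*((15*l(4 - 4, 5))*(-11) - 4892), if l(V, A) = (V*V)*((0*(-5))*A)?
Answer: 44301952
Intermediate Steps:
l(V, A) = 0 (l(V, A) = V²*(0*A) = V²*0 = 0)
(-4841 - 4215)*((15*l(4 - 4, 5))*(-11) - 4892) = (-4841 - 4215)*((15*0)*(-11) - 4892) = -9056*(0*(-11) - 4892) = -9056*(0 - 4892) = -9056*(-4892) = 44301952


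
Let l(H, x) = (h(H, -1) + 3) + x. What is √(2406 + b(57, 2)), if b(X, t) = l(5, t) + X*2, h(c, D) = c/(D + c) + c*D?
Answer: √10085/2 ≈ 50.212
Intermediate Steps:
h(c, D) = D*c + c/(D + c) (h(c, D) = c/(D + c) + D*c = D*c + c/(D + c))
l(H, x) = 3 + x + H*(2 - H)/(-1 + H) (l(H, x) = (H*(1 + (-1)² - H)/(-1 + H) + 3) + x = (H*(1 + 1 - H)/(-1 + H) + 3) + x = (H*(2 - H)/(-1 + H) + 3) + x = (3 + H*(2 - H)/(-1 + H)) + x = 3 + x + H*(2 - H)/(-1 + H))
b(X, t) = -¾ + t + 2*X (b(X, t) = (5*(2 - 1*5) + (-1 + 5)*(3 + t))/(-1 + 5) + X*2 = (5*(2 - 5) + 4*(3 + t))/4 + 2*X = (5*(-3) + (12 + 4*t))/4 + 2*X = (-15 + (12 + 4*t))/4 + 2*X = (-3 + 4*t)/4 + 2*X = (-¾ + t) + 2*X = -¾ + t + 2*X)
√(2406 + b(57, 2)) = √(2406 + (-¾ + 2 + 2*57)) = √(2406 + (-¾ + 2 + 114)) = √(2406 + 461/4) = √(10085/4) = √10085/2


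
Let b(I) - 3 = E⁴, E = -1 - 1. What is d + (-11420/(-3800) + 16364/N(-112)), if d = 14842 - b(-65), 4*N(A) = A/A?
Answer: 15253581/190 ≈ 80282.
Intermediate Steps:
E = -2
N(A) = ¼ (N(A) = (A/A)/4 = (¼)*1 = ¼)
b(I) = 19 (b(I) = 3 + (-2)⁴ = 3 + 16 = 19)
d = 14823 (d = 14842 - 1*19 = 14842 - 19 = 14823)
d + (-11420/(-3800) + 16364/N(-112)) = 14823 + (-11420/(-3800) + 16364/(¼)) = 14823 + (-11420*(-1/3800) + 16364*4) = 14823 + (571/190 + 65456) = 14823 + 12437211/190 = 15253581/190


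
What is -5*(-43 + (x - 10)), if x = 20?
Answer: 165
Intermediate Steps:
-5*(-43 + (x - 10)) = -5*(-43 + (20 - 10)) = -5*(-43 + 10) = -5*(-33) = 165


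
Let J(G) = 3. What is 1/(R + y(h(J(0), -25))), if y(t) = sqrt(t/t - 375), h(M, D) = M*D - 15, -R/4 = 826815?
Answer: -150330/497180395817 - I*sqrt(374)/10937968707974 ≈ -3.0237e-7 - 1.7681e-12*I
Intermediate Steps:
R = -3307260 (R = -4*826815 = -3307260)
h(M, D) = -15 + D*M (h(M, D) = D*M - 15 = -15 + D*M)
y(t) = I*sqrt(374) (y(t) = sqrt(1 - 375) = sqrt(-374) = I*sqrt(374))
1/(R + y(h(J(0), -25))) = 1/(-3307260 + I*sqrt(374))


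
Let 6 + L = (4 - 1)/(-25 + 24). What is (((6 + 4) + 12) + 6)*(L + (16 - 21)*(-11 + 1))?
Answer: 1148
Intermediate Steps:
L = -9 (L = -6 + (4 - 1)/(-25 + 24) = -6 + 3/(-1) = -6 + 3*(-1) = -6 - 3 = -9)
(((6 + 4) + 12) + 6)*(L + (16 - 21)*(-11 + 1)) = (((6 + 4) + 12) + 6)*(-9 + (16 - 21)*(-11 + 1)) = ((10 + 12) + 6)*(-9 - 5*(-10)) = (22 + 6)*(-9 + 50) = 28*41 = 1148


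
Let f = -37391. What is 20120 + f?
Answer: -17271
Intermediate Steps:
20120 + f = 20120 - 37391 = -17271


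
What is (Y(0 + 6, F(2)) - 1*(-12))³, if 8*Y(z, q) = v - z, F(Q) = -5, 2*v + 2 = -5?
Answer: 5177717/4096 ≈ 1264.1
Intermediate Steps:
v = -7/2 (v = -1 + (½)*(-5) = -1 - 5/2 = -7/2 ≈ -3.5000)
Y(z, q) = -7/16 - z/8 (Y(z, q) = (-7/2 - z)/8 = -7/16 - z/8)
(Y(0 + 6, F(2)) - 1*(-12))³ = ((-7/16 - (0 + 6)/8) - 1*(-12))³ = ((-7/16 - ⅛*6) + 12)³ = ((-7/16 - ¾) + 12)³ = (-19/16 + 12)³ = (173/16)³ = 5177717/4096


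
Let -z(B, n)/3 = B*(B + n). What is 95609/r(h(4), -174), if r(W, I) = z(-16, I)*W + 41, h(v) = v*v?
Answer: -95609/145879 ≈ -0.65540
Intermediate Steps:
h(v) = v**2
z(B, n) = -3*B*(B + n)
r(W, I) = 41 + W*(-768 + 48*I) (r(W, I) = (-3*(-16)*(-16 + I))*W + 41 = (-768 + 48*I)*W + 41 = W*(-768 + 48*I) + 41 = 41 + W*(-768 + 48*I))
95609/r(h(4), -174) = 95609/(41 + 48*4**2*(-16 - 174)) = 95609/(41 + 48*16*(-190)) = 95609/(41 - 145920) = 95609/(-145879) = 95609*(-1/145879) = -95609/145879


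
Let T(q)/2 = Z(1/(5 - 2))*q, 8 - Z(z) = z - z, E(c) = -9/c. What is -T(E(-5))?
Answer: -144/5 ≈ -28.800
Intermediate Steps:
Z(z) = 8 (Z(z) = 8 - (z - z) = 8 - 1*0 = 8 + 0 = 8)
T(q) = 16*q (T(q) = 2*(8*q) = 16*q)
-T(E(-5)) = -16*(-9/(-5)) = -16*(-9*(-⅕)) = -16*9/5 = -1*144/5 = -144/5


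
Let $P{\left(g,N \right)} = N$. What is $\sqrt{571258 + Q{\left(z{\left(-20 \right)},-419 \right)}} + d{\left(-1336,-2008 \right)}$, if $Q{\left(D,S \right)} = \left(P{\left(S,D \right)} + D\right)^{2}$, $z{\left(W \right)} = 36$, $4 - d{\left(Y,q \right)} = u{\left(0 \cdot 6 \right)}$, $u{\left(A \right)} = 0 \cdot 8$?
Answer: $4 + \sqrt{576442} \approx 763.24$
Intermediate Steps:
$u{\left(A \right)} = 0$
$d{\left(Y,q \right)} = 4$ ($d{\left(Y,q \right)} = 4 - 0 = 4 + 0 = 4$)
$Q{\left(D,S \right)} = 4 D^{2}$ ($Q{\left(D,S \right)} = \left(D + D\right)^{2} = \left(2 D\right)^{2} = 4 D^{2}$)
$\sqrt{571258 + Q{\left(z{\left(-20 \right)},-419 \right)}} + d{\left(-1336,-2008 \right)} = \sqrt{571258 + 4 \cdot 36^{2}} + 4 = \sqrt{571258 + 4 \cdot 1296} + 4 = \sqrt{571258 + 5184} + 4 = \sqrt{576442} + 4 = 4 + \sqrt{576442}$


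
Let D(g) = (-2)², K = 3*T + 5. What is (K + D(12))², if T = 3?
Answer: 324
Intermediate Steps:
K = 14 (K = 3*3 + 5 = 9 + 5 = 14)
D(g) = 4
(K + D(12))² = (14 + 4)² = 18² = 324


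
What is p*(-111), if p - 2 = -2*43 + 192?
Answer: -11988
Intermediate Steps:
p = 108 (p = 2 + (-2*43 + 192) = 2 + (-86 + 192) = 2 + 106 = 108)
p*(-111) = 108*(-111) = -11988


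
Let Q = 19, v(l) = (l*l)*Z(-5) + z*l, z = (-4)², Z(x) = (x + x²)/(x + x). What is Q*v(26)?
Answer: -17784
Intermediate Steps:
Z(x) = (x + x²)/(2*x) (Z(x) = (x + x²)/((2*x)) = (x + x²)*(1/(2*x)) = (x + x²)/(2*x))
z = 16
v(l) = -2*l² + 16*l (v(l) = (l*l)*(½ + (½)*(-5)) + 16*l = l²*(½ - 5/2) + 16*l = l²*(-2) + 16*l = -2*l² + 16*l)
Q*v(26) = 19*(2*26*(8 - 1*26)) = 19*(2*26*(8 - 26)) = 19*(2*26*(-18)) = 19*(-936) = -17784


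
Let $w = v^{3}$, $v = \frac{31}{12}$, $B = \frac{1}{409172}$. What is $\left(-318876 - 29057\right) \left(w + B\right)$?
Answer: $- \frac{1060294919309935}{176762304} \approx -5.9984 \cdot 10^{6}$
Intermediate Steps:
$B = \frac{1}{409172} \approx 2.444 \cdot 10^{-6}$
$v = \frac{31}{12}$ ($v = 31 \cdot \frac{1}{12} = \frac{31}{12} \approx 2.5833$)
$w = \frac{29791}{1728}$ ($w = \left(\frac{31}{12}\right)^{3} = \frac{29791}{1728} \approx 17.24$)
$\left(-318876 - 29057\right) \left(w + B\right) = \left(-318876 - 29057\right) \left(\frac{29791}{1728} + \frac{1}{409172}\right) = \left(-347933\right) \frac{3047411195}{176762304} = - \frac{1060294919309935}{176762304}$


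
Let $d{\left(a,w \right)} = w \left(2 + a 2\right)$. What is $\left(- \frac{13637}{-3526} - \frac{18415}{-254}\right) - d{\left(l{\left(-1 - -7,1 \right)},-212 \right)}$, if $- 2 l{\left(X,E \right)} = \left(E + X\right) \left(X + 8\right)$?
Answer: $- \frac{35745940}{1763} \approx -20276.0$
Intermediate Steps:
$l{\left(X,E \right)} = - \frac{\left(8 + X\right) \left(E + X\right)}{2}$ ($l{\left(X,E \right)} = - \frac{\left(E + X\right) \left(X + 8\right)}{2} = - \frac{\left(E + X\right) \left(8 + X\right)}{2} = - \frac{\left(8 + X\right) \left(E + X\right)}{2}$)
$d{\left(a,w \right)} = w \left(2 + 2 a\right)$
$\left(- \frac{13637}{-3526} - \frac{18415}{-254}\right) - d{\left(l{\left(-1 - -7,1 \right)},-212 \right)} = \left(- \frac{13637}{-3526} - \frac{18415}{-254}\right) - 2 \left(-212\right) \left(1 - \left(4 + \frac{\left(-1 - -7\right)^{2}}{2} + \frac{9 \left(-1 - -7\right)}{2}\right)\right) = \left(\left(-13637\right) \left(- \frac{1}{3526}\right) - - \frac{145}{2}\right) - 2 \left(-212\right) \left(1 - \left(4 + \frac{\left(-1 + 7\right)^{2}}{2} + \frac{9 \left(-1 + 7\right)}{2}\right)\right) = \left(\frac{13637}{3526} + \frac{145}{2}\right) - 2 \left(-212\right) \left(1 - \left(28 + 3 + 18\right)\right) = \frac{134636}{1763} - 2 \left(-212\right) \left(1 - 49\right) = \frac{134636}{1763} - 2 \left(-212\right) \left(-48\right) = \frac{134636}{1763} - 20352 = - \frac{35745940}{1763}$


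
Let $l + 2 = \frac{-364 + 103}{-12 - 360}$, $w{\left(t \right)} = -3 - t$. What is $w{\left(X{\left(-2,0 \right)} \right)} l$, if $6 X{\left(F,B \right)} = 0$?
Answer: $\frac{483}{124} \approx 3.8952$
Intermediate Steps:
$X{\left(F,B \right)} = 0$ ($X{\left(F,B \right)} = \frac{1}{6} \cdot 0 = 0$)
$l = - \frac{161}{124}$ ($l = -2 + \frac{-364 + 103}{-12 - 360} = -2 - \frac{261}{-372} = -2 - - \frac{87}{124} = -2 + \frac{87}{124} = - \frac{161}{124} \approx -1.2984$)
$w{\left(X{\left(-2,0 \right)} \right)} l = \left(-3 - 0\right) \left(- \frac{161}{124}\right) = \left(-3 + 0\right) \left(- \frac{161}{124}\right) = \left(-3\right) \left(- \frac{161}{124}\right) = \frac{483}{124}$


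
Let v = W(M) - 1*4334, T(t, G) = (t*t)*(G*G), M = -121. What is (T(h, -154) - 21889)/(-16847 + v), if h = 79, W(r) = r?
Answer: -147989667/21302 ≈ -6947.2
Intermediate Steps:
T(t, G) = G**2*t**2 (T(t, G) = t**2*G**2 = G**2*t**2)
v = -4455 (v = -121 - 1*4334 = -121 - 4334 = -4455)
(T(h, -154) - 21889)/(-16847 + v) = ((-154)**2*79**2 - 21889)/(-16847 - 4455) = (23716*6241 - 21889)/(-21302) = (148011556 - 21889)*(-1/21302) = 147989667*(-1/21302) = -147989667/21302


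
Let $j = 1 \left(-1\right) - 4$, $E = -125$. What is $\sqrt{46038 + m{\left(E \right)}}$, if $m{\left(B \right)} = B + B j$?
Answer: $\sqrt{46538} \approx 215.73$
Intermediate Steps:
$j = -5$ ($j = -1 - 4 = -5$)
$m{\left(B \right)} = - 4 B$ ($m{\left(B \right)} = B + B \left(-5\right) = B - 5 B = - 4 B$)
$\sqrt{46038 + m{\left(E \right)}} = \sqrt{46038 - -500} = \sqrt{46038 + 500} = \sqrt{46538}$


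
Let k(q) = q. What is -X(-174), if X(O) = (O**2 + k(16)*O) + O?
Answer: -27318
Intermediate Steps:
X(O) = O**2 + 17*O (X(O) = (O**2 + 16*O) + O = O**2 + 17*O)
-X(-174) = -(-174)*(17 - 174) = -(-174)*(-157) = -1*27318 = -27318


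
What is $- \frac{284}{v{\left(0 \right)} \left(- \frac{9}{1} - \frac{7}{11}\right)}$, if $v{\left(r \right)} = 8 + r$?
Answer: $\frac{781}{212} \approx 3.684$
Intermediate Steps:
$- \frac{284}{v{\left(0 \right)} \left(- \frac{9}{1} - \frac{7}{11}\right)} = - \frac{284}{\left(8 + 0\right) \left(- \frac{9}{1} - \frac{7}{11}\right)} = - \frac{284}{8 \left(\left(-9\right) 1 - \frac{7}{11}\right)} = - \frac{284}{8 \left(-9 - \frac{7}{11}\right)} = - \frac{284}{8 \left(- \frac{106}{11}\right)} = - \frac{284}{- \frac{848}{11}} = \left(-284\right) \left(- \frac{11}{848}\right) = \frac{781}{212}$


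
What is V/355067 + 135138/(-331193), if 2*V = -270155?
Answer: -185439533407/235191409862 ≈ -0.78846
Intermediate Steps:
V = -270155/2 (V = (½)*(-270155) = -270155/2 ≈ -1.3508e+5)
V/355067 + 135138/(-331193) = -270155/2/355067 + 135138/(-331193) = -270155/2*1/355067 + 135138*(-1/331193) = -270155/710134 - 135138/331193 = -185439533407/235191409862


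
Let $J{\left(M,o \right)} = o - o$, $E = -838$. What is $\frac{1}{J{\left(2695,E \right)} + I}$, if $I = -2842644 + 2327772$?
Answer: $- \frac{1}{514872} \approx -1.9422 \cdot 10^{-6}$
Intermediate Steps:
$J{\left(M,o \right)} = 0$
$I = -514872$
$\frac{1}{J{\left(2695,E \right)} + I} = \frac{1}{0 - 514872} = \frac{1}{-514872} = - \frac{1}{514872}$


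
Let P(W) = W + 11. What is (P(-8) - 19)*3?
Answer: -48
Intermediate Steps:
P(W) = 11 + W
(P(-8) - 19)*3 = ((11 - 8) - 19)*3 = (3 - 19)*3 = -16*3 = -48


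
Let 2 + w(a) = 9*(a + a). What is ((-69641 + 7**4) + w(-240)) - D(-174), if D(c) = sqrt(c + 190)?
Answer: -71566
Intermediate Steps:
w(a) = -2 + 18*a (w(a) = -2 + 9*(a + a) = -2 + 9*(2*a) = -2 + 18*a)
D(c) = sqrt(190 + c)
((-69641 + 7**4) + w(-240)) - D(-174) = ((-69641 + 7**4) + (-2 + 18*(-240))) - sqrt(190 - 174) = ((-69641 + 2401) + (-2 - 4320)) - sqrt(16) = (-67240 - 4322) - 1*4 = -71562 - 4 = -71566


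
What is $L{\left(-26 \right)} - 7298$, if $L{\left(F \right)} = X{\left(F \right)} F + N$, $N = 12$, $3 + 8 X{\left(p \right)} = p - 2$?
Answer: $- \frac{28741}{4} \approx -7185.3$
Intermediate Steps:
$X{\left(p \right)} = - \frac{5}{8} + \frac{p}{8}$ ($X{\left(p \right)} = - \frac{3}{8} + \frac{p - 2}{8} = - \frac{3}{8} + \frac{-2 + p}{8} = - \frac{3}{8} + \left(- \frac{1}{4} + \frac{p}{8}\right) = - \frac{5}{8} + \frac{p}{8}$)
$L{\left(F \right)} = 12 + F \left(- \frac{5}{8} + \frac{F}{8}\right)$ ($L{\left(F \right)} = \left(- \frac{5}{8} + \frac{F}{8}\right) F + 12 = F \left(- \frac{5}{8} + \frac{F}{8}\right) + 12 = 12 + F \left(- \frac{5}{8} + \frac{F}{8}\right)$)
$L{\left(-26 \right)} - 7298 = \left(12 + \frac{1}{8} \left(-26\right) \left(-5 - 26\right)\right) - 7298 = \left(12 + \frac{1}{8} \left(-26\right) \left(-31\right)\right) - 7298 = \left(12 + \frac{403}{4}\right) - 7298 = \frac{451}{4} - 7298 = - \frac{28741}{4}$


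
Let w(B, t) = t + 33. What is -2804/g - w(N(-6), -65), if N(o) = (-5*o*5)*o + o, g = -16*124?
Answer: 16573/496 ≈ 33.413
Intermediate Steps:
g = -1984
N(o) = o - 25*o² (N(o) = (-25*o)*o + o = -25*o² + o = o - 25*o²)
w(B, t) = 33 + t
-2804/g - w(N(-6), -65) = -2804/(-1984) - (33 - 65) = -2804*(-1/1984) - 1*(-32) = 701/496 + 32 = 16573/496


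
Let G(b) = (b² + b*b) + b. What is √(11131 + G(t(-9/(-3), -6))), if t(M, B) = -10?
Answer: √11321 ≈ 106.40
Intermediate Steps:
G(b) = b + 2*b² (G(b) = (b² + b²) + b = 2*b² + b = b + 2*b²)
√(11131 + G(t(-9/(-3), -6))) = √(11131 - 10*(1 + 2*(-10))) = √(11131 - 10*(1 - 20)) = √(11131 - 10*(-19)) = √(11131 + 190) = √11321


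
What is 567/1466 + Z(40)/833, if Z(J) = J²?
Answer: 2817911/1221178 ≈ 2.3075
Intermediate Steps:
567/1466 + Z(40)/833 = 567/1466 + 40²/833 = 567*(1/1466) + 1600*(1/833) = 567/1466 + 1600/833 = 2817911/1221178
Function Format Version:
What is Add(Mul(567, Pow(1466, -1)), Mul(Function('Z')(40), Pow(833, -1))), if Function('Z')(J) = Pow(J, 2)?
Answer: Rational(2817911, 1221178) ≈ 2.3075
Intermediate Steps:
Add(Mul(567, Pow(1466, -1)), Mul(Function('Z')(40), Pow(833, -1))) = Add(Mul(567, Pow(1466, -1)), Mul(Pow(40, 2), Pow(833, -1))) = Add(Mul(567, Rational(1, 1466)), Mul(1600, Rational(1, 833))) = Add(Rational(567, 1466), Rational(1600, 833)) = Rational(2817911, 1221178)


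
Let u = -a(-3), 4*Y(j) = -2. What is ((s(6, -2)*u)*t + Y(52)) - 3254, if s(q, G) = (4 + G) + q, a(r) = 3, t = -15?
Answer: -5789/2 ≈ -2894.5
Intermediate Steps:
Y(j) = -½ (Y(j) = (¼)*(-2) = -½)
s(q, G) = 4 + G + q
u = -3 (u = -1*3 = -3)
((s(6, -2)*u)*t + Y(52)) - 3254 = (((4 - 2 + 6)*(-3))*(-15) - ½) - 3254 = ((8*(-3))*(-15) - ½) - 3254 = (-24*(-15) - ½) - 3254 = (360 - ½) - 3254 = 719/2 - 3254 = -5789/2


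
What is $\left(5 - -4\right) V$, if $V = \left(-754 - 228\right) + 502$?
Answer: $-4320$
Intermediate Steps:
$V = -480$ ($V = -982 + 502 = -480$)
$\left(5 - -4\right) V = \left(5 - -4\right) \left(-480\right) = \left(5 + 4\right) \left(-480\right) = 9 \left(-480\right) = -4320$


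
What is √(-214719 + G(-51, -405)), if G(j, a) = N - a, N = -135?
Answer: I*√214449 ≈ 463.09*I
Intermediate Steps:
G(j, a) = -135 - a
√(-214719 + G(-51, -405)) = √(-214719 + (-135 - 1*(-405))) = √(-214719 + (-135 + 405)) = √(-214719 + 270) = √(-214449) = I*√214449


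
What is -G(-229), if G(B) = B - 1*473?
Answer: 702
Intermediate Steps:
G(B) = -473 + B (G(B) = B - 473 = -473 + B)
-G(-229) = -(-473 - 229) = -1*(-702) = 702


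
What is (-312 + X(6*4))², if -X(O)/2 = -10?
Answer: 85264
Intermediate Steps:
X(O) = 20 (X(O) = -2*(-10) = 20)
(-312 + X(6*4))² = (-312 + 20)² = (-292)² = 85264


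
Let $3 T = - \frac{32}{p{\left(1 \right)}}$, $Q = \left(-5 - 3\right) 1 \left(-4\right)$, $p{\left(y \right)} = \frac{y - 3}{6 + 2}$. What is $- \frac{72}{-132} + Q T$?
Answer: $\frac{45074}{33} \approx 1365.9$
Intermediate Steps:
$p{\left(y \right)} = - \frac{3}{8} + \frac{y}{8}$ ($p{\left(y \right)} = \frac{-3 + y}{8} = \left(-3 + y\right) \frac{1}{8} = - \frac{3}{8} + \frac{y}{8}$)
$Q = 32$ ($Q = \left(-8\right) 1 \left(-4\right) = \left(-8\right) \left(-4\right) = 32$)
$T = \frac{128}{3}$ ($T = \frac{\left(-32\right) \frac{1}{- \frac{3}{8} + \frac{1}{8} \cdot 1}}{3} = \frac{\left(-32\right) \frac{1}{- \frac{3}{8} + \frac{1}{8}}}{3} = \frac{\left(-32\right) \frac{1}{- \frac{1}{4}}}{3} = \frac{\left(-32\right) \left(-4\right)}{3} = \frac{1}{3} \cdot 128 = \frac{128}{3} \approx 42.667$)
$- \frac{72}{-132} + Q T = - \frac{72}{-132} + 32 \cdot \frac{128}{3} = \left(-72\right) \left(- \frac{1}{132}\right) + \frac{4096}{3} = \frac{6}{11} + \frac{4096}{3} = \frac{45074}{33}$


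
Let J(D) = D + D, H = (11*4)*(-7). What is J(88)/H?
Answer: -4/7 ≈ -0.57143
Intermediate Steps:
H = -308 (H = 44*(-7) = -308)
J(D) = 2*D
J(88)/H = (2*88)/(-308) = 176*(-1/308) = -4/7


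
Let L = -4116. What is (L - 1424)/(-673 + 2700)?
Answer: -5540/2027 ≈ -2.7331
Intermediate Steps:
(L - 1424)/(-673 + 2700) = (-4116 - 1424)/(-673 + 2700) = -5540/2027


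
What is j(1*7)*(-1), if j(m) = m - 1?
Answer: -6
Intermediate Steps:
j(m) = -1 + m
j(1*7)*(-1) = (-1 + 1*7)*(-1) = (-1 + 7)*(-1) = 6*(-1) = -6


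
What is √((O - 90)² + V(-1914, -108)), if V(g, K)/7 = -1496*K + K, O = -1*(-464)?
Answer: 4*√79381 ≈ 1127.0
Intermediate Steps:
O = 464
V(g, K) = -10465*K (V(g, K) = 7*(-1496*K + K) = 7*(-1495*K) = -10465*K)
√((O - 90)² + V(-1914, -108)) = √((464 - 90)² - 10465*(-108)) = √(374² + 1130220) = √(139876 + 1130220) = √1270096 = 4*√79381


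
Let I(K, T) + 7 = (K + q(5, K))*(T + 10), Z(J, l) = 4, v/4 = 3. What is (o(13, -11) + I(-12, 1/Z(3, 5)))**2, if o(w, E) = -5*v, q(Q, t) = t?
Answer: 97969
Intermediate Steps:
v = 12 (v = 4*3 = 12)
o(w, E) = -60 (o(w, E) = -5*12 = -60)
I(K, T) = -7 + 2*K*(10 + T) (I(K, T) = -7 + (K + K)*(T + 10) = -7 + (2*K)*(10 + T) = -7 + 2*K*(10 + T))
(o(13, -11) + I(-12, 1/Z(3, 5)))**2 = (-60 + (-7 + 20*(-12) + 2*(-12)/4))**2 = (-60 + (-7 - 240 + 2*(-12)*(1/4)))**2 = (-60 + (-7 - 240 - 6))**2 = (-60 - 253)**2 = (-313)**2 = 97969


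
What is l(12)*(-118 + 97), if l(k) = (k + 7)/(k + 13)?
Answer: -399/25 ≈ -15.960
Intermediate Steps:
l(k) = (7 + k)/(13 + k)
l(12)*(-118 + 97) = ((7 + 12)/(13 + 12))*(-118 + 97) = (19/25)*(-21) = -399/25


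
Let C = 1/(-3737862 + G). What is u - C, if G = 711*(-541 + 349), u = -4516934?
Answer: -17500291649315/3874374 ≈ -4.5169e+6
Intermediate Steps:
G = -136512 (G = 711*(-192) = -136512)
C = -1/3874374 (C = 1/(-3737862 - 136512) = 1/(-3874374) = -1/3874374 ≈ -2.5811e-7)
u - C = -4516934 - 1*(-1/3874374) = -4516934 + 1/3874374 = -17500291649315/3874374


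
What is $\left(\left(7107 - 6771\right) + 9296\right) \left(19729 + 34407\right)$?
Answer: $521437952$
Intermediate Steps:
$\left(\left(7107 - 6771\right) + 9296\right) \left(19729 + 34407\right) = \left(336 + 9296\right) 54136 = 9632 \cdot 54136 = 521437952$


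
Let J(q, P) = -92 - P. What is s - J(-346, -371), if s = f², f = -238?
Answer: 56365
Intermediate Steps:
s = 56644 (s = (-238)² = 56644)
s - J(-346, -371) = 56644 - (-92 - 1*(-371)) = 56644 - (-92 + 371) = 56644 - 1*279 = 56644 - 279 = 56365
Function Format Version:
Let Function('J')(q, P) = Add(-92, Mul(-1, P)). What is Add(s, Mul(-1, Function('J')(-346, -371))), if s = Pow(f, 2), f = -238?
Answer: 56365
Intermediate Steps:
s = 56644 (s = Pow(-238, 2) = 56644)
Add(s, Mul(-1, Function('J')(-346, -371))) = Add(56644, Mul(-1, Add(-92, Mul(-1, -371)))) = Add(56644, Mul(-1, Add(-92, 371))) = Add(56644, Mul(-1, 279)) = Add(56644, -279) = 56365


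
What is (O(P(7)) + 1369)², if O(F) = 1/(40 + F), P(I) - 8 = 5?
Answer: 5264663364/2809 ≈ 1.8742e+6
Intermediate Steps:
P(I) = 13 (P(I) = 8 + 5 = 13)
(O(P(7)) + 1369)² = (1/(40 + 13) + 1369)² = (1/53 + 1369)² = (72558/53)² = 5264663364/2809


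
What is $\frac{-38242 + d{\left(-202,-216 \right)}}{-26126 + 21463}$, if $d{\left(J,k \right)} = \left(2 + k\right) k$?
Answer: $- \frac{7982}{4663} \approx -1.7118$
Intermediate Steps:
$d{\left(J,k \right)} = k \left(2 + k\right)$
$\frac{-38242 + d{\left(-202,-216 \right)}}{-26126 + 21463} = \frac{-38242 - 216 \left(2 - 216\right)}{-26126 + 21463} = \frac{-38242 - -46224}{-4663} = \left(-38242 + 46224\right) \left(- \frac{1}{4663}\right) = 7982 \left(- \frac{1}{4663}\right) = - \frac{7982}{4663}$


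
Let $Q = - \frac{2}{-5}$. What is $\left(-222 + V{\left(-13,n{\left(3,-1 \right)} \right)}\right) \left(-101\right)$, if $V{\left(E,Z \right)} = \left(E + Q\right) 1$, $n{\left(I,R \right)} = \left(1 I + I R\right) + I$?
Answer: $\frac{118473}{5} \approx 23695.0$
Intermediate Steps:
$Q = \frac{2}{5}$ ($Q = \left(-2\right) \left(- \frac{1}{5}\right) = \frac{2}{5} \approx 0.4$)
$n{\left(I,R \right)} = 2 I + I R$ ($n{\left(I,R \right)} = \left(I + I R\right) + I = 2 I + I R$)
$V{\left(E,Z \right)} = \frac{2}{5} + E$ ($V{\left(E,Z \right)} = \left(E + \frac{2}{5}\right) 1 = \left(\frac{2}{5} + E\right) 1 = \frac{2}{5} + E$)
$\left(-222 + V{\left(-13,n{\left(3,-1 \right)} \right)}\right) \left(-101\right) = \left(-222 + \left(\frac{2}{5} - 13\right)\right) \left(-101\right) = \left(-222 - \frac{63}{5}\right) \left(-101\right) = \left(- \frac{1173}{5}\right) \left(-101\right) = \frac{118473}{5}$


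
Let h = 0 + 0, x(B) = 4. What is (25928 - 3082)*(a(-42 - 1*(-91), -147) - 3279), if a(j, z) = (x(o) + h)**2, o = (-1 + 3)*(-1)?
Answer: -74546498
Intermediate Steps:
o = -2 (o = 2*(-1) = -2)
h = 0
a(j, z) = 16 (a(j, z) = (4 + 0)**2 = 4**2 = 16)
(25928 - 3082)*(a(-42 - 1*(-91), -147) - 3279) = (25928 - 3082)*(16 - 3279) = 22846*(-3263) = -74546498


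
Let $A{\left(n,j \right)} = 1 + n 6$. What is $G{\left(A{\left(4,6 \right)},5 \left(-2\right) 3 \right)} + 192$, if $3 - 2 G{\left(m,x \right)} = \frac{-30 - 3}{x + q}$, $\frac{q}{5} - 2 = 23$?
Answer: $\frac{18399}{95} \approx 193.67$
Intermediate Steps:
$q = 125$ ($q = 10 + 5 \cdot 23 = 10 + 115 = 125$)
$A{\left(n,j \right)} = 1 + 6 n$
$G{\left(m,x \right)} = \frac{3}{2} + \frac{33}{2 \left(125 + x\right)}$ ($G{\left(m,x \right)} = \frac{3}{2} - \frac{\left(-30 - 3\right) \frac{1}{x + 125}}{2} = \frac{3}{2} - \frac{\left(-30 - 3\right) \frac{1}{125 + x}}{2} = \frac{3}{2} - \frac{\left(-33\right) \frac{1}{125 + x}}{2} = \frac{3}{2} + \frac{33}{2 \left(125 + x\right)}$)
$G{\left(A{\left(4,6 \right)},5 \left(-2\right) 3 \right)} + 192 = \frac{3 \left(136 + 5 \left(-2\right) 3\right)}{2 \left(125 + 5 \left(-2\right) 3\right)} + 192 = \frac{3 \left(136 - 30\right)}{2 \left(125 - 30\right)} + 192 = \frac{3}{2} \cdot \frac{1}{95} \cdot 106 + 192 = \frac{159}{95} + 192 = \frac{18399}{95}$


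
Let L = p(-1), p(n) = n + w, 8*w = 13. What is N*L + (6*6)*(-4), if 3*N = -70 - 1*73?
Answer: -4171/24 ≈ -173.79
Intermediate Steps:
w = 13/8 (w = (⅛)*13 = 13/8 ≈ 1.6250)
p(n) = 13/8 + n (p(n) = n + 13/8 = 13/8 + n)
L = 5/8 (L = 13/8 - 1 = 5/8 ≈ 0.62500)
N = -143/3 (N = (-70 - 1*73)/3 = (-70 - 73)/3 = (⅓)*(-143) = -143/3 ≈ -47.667)
N*L + (6*6)*(-4) = -143/3*5/8 + (6*6)*(-4) = -715/24 + 36*(-4) = -715/24 - 144 = -4171/24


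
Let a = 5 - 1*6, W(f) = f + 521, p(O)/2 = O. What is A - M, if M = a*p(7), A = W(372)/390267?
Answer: 5464631/390267 ≈ 14.002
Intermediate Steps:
p(O) = 2*O
W(f) = 521 + f
a = -1 (a = 5 - 6 = -1)
A = 893/390267 (A = (521 + 372)/390267 = 893*(1/390267) = 893/390267 ≈ 0.0022882)
M = -14 (M = -2*7 = -1*14 = -14)
A - M = 893/390267 - 1*(-14) = 893/390267 + 14 = 5464631/390267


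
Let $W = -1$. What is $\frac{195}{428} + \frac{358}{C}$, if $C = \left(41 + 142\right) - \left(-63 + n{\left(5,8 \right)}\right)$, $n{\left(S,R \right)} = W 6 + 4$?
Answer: $\frac{12599}{6634} \approx 1.8992$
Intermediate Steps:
$n{\left(S,R \right)} = -2$ ($n{\left(S,R \right)} = \left(-1\right) 6 + 4 = -6 + 4 = -2$)
$C = 248$ ($C = \left(41 + 142\right) + \left(63 - -2\right) = 183 + \left(63 + 2\right) = 183 + 65 = 248$)
$\frac{195}{428} + \frac{358}{C} = \frac{195}{428} + \frac{358}{248} = 195 \cdot \frac{1}{428} + 358 \cdot \frac{1}{248} = \frac{195}{428} + \frac{179}{124} = \frac{12599}{6634}$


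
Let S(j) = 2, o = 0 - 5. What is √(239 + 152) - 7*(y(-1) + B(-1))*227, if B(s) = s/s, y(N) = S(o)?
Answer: -4767 + √391 ≈ -4747.2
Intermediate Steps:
o = -5
y(N) = 2
B(s) = 1
√(239 + 152) - 7*(y(-1) + B(-1))*227 = √(239 + 152) - 7*(2 + 1)*227 = √391 - 7*3*227 = √391 - 21*227 = √391 - 4767 = -4767 + √391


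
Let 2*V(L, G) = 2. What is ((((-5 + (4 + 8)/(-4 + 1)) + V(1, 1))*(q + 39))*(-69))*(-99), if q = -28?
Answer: -601128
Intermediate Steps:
V(L, G) = 1 (V(L, G) = (½)*2 = 1)
((((-5 + (4 + 8)/(-4 + 1)) + V(1, 1))*(q + 39))*(-69))*(-99) = ((((-5 + (4 + 8)/(-4 + 1)) + 1)*(-28 + 39))*(-69))*(-99) = ((((-5 + 12/(-3)) + 1)*11)*(-69))*(-99) = ((((-5 + 12*(-⅓)) + 1)*11)*(-69))*(-99) = ((((-5 - 4) + 1)*11)*(-69))*(-99) = (((-9 + 1)*11)*(-69))*(-99) = (-8*11*(-69))*(-99) = -88*(-69)*(-99) = 6072*(-99) = -601128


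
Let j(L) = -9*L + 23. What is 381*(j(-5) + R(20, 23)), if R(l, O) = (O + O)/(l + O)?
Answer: 1131570/43 ≈ 26316.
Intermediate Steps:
R(l, O) = 2*O/(O + l) (R(l, O) = (2*O)/(O + l) = 2*O/(O + l))
j(L) = 23 - 9*L
381*(j(-5) + R(20, 23)) = 381*((23 - 9*(-5)) + 2*23/(23 + 20)) = 381*((23 + 45) + 2*23/43) = 381*(68 + 2*23*(1/43)) = 381*(68 + 46/43) = 381*(2970/43) = 1131570/43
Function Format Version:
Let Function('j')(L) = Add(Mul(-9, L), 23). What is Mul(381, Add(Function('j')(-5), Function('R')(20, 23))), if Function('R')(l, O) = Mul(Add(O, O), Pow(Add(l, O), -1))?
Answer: Rational(1131570, 43) ≈ 26316.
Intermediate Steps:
Function('R')(l, O) = Mul(2, O, Pow(Add(O, l), -1)) (Function('R')(l, O) = Mul(Mul(2, O), Pow(Add(O, l), -1)) = Mul(2, O, Pow(Add(O, l), -1)))
Function('j')(L) = Add(23, Mul(-9, L))
Mul(381, Add(Function('j')(-5), Function('R')(20, 23))) = Mul(381, Add(Add(23, Mul(-9, -5)), Mul(2, 23, Pow(Add(23, 20), -1)))) = Mul(381, Add(Add(23, 45), Mul(2, 23, Pow(43, -1)))) = Mul(381, Add(68, Mul(2, 23, Rational(1, 43)))) = Mul(381, Add(68, Rational(46, 43))) = Mul(381, Rational(2970, 43)) = Rational(1131570, 43)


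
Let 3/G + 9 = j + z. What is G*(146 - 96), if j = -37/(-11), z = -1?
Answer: -1650/73 ≈ -22.603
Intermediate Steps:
j = 37/11 (j = -37*(-1/11) = 37/11 ≈ 3.3636)
G = -33/73 (G = 3/(-9 + (37/11 - 1)) = 3/(-9 + 26/11) = 3/(-73/11) = 3*(-11/73) = -33/73 ≈ -0.45205)
G*(146 - 96) = -33*(146 - 96)/73 = -33/73*50 = -1650/73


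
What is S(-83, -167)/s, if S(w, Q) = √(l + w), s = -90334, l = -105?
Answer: -I*√47/45167 ≈ -0.00015178*I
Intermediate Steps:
S(w, Q) = √(-105 + w)
S(-83, -167)/s = √(-105 - 83)/(-90334) = √(-188)*(-1/90334) = (2*I*√47)*(-1/90334) = -I*√47/45167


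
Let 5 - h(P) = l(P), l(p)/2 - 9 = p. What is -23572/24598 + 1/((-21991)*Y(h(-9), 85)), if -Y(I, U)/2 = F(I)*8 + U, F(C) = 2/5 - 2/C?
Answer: -44061595121/45979442530 ≈ -0.95829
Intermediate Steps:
l(p) = 18 + 2*p
h(P) = -13 - 2*P (h(P) = 5 - (18 + 2*P) = 5 + (-18 - 2*P) = -13 - 2*P)
F(C) = ⅖ - 2/C (F(C) = 2*(⅕) - 2/C = ⅖ - 2/C)
Y(I, U) = -32/5 - 2*U + 32/I (Y(I, U) = -2*((⅖ - 2/I)*8 + U) = -2*((16/5 - 16/I) + U) = -2*(16/5 + U - 16/I) = -32/5 - 2*U + 32/I)
-23572/24598 + 1/((-21991)*Y(h(-9), 85)) = -23572/24598 + 1/((-21991)*(-32/5 - 2*85 + 32/(-13 - 2*(-9)))) = -23572*1/24598 - 1/(21991*(-32/5 - 170 + 32/(-13 + 18))) = -11786/12299 - 1/(21991*(-32/5 - 170 + 32/5)) = -11786/12299 - 1/21991/(-170) = -11786/12299 - 1/21991*(-1/170) = -11786/12299 + 1/3738470 = -44061595121/45979442530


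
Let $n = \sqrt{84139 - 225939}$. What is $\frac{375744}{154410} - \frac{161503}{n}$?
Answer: $\frac{62624}{25735} + \frac{161503 i \sqrt{1418}}{14180} \approx 2.4334 + 428.89 i$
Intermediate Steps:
$n = 10 i \sqrt{1418}$ ($n = \sqrt{-141800} = 10 i \sqrt{1418} \approx 376.56 i$)
$\frac{375744}{154410} - \frac{161503}{n} = \frac{375744}{154410} - \frac{161503}{10 i \sqrt{1418}} = 375744 \cdot \frac{1}{154410} - 161503 \left(- \frac{i \sqrt{1418}}{14180}\right) = \frac{62624}{25735} + \frac{161503 i \sqrt{1418}}{14180}$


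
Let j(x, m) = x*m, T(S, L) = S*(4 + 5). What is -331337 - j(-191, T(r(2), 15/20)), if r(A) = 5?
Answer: -322742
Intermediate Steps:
T(S, L) = 9*S (T(S, L) = S*9 = 9*S)
j(x, m) = m*x
-331337 - j(-191, T(r(2), 15/20)) = -331337 - 9*5*(-191) = -331337 - 45*(-191) = -331337 - 1*(-8595) = -331337 + 8595 = -322742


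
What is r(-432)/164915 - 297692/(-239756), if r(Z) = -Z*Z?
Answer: 1087413109/9884840185 ≈ 0.11001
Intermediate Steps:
r(Z) = -Z²
r(-432)/164915 - 297692/(-239756) = -1*(-432)²/164915 - 297692/(-239756) = -1*186624*(1/164915) - 297692*(-1/239756) = -186624*1/164915 + 74423/59939 = -186624/164915 + 74423/59939 = 1087413109/9884840185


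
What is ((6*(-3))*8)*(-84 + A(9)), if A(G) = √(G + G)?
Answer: 12096 - 432*√2 ≈ 11485.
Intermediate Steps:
A(G) = √2*√G (A(G) = √(2*G) = √2*√G)
((6*(-3))*8)*(-84 + A(9)) = ((6*(-3))*8)*(-84 + √2*√9) = (-18*8)*(-84 + √2*3) = -144*(-84 + 3*√2) = 12096 - 432*√2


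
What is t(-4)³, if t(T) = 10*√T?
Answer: -8000*I ≈ -8000.0*I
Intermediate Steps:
t(-4)³ = (10*√(-4))³ = (10*(2*I))³ = (20*I)³ = -8000*I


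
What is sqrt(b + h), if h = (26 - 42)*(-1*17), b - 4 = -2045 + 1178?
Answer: I*sqrt(591) ≈ 24.31*I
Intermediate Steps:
b = -863 (b = 4 + (-2045 + 1178) = 4 - 867 = -863)
h = 272 (h = -16*(-17) = 272)
sqrt(b + h) = sqrt(-863 + 272) = sqrt(-591) = I*sqrt(591)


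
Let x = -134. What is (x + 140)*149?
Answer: 894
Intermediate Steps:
(x + 140)*149 = (-134 + 140)*149 = 6*149 = 894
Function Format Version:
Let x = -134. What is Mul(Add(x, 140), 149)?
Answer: 894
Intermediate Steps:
Mul(Add(x, 140), 149) = Mul(Add(-134, 140), 149) = Mul(6, 149) = 894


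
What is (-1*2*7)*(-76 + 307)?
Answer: -3234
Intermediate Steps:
(-1*2*7)*(-76 + 307) = -2*7*231 = -14*231 = -3234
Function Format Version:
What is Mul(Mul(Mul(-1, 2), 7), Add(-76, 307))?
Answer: -3234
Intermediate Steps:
Mul(Mul(Mul(-1, 2), 7), Add(-76, 307)) = Mul(Mul(-2, 7), 231) = Mul(-14, 231) = -3234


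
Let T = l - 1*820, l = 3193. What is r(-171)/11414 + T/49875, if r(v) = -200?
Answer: 407391/13554125 ≈ 0.030057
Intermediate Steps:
T = 2373 (T = 3193 - 1*820 = 3193 - 820 = 2373)
r(-171)/11414 + T/49875 = -200/11414 + 2373/49875 = -200*1/11414 + 2373*(1/49875) = -100/5707 + 113/2375 = 407391/13554125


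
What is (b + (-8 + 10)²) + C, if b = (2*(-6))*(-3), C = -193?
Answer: -153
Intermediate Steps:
b = 36 (b = -12*(-3) = 36)
(b + (-8 + 10)²) + C = (36 + (-8 + 10)²) - 193 = (36 + 2²) - 193 = (36 + 4) - 193 = 40 - 193 = -153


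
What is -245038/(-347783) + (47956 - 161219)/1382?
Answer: -39052303413/480636106 ≈ -81.251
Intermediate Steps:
-245038/(-347783) + (47956 - 161219)/1382 = -245038*(-1/347783) - 113263*1/1382 = 245038/347783 - 113263/1382 = -39052303413/480636106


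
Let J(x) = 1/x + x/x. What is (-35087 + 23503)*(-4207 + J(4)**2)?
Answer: 48715788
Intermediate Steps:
J(x) = 1 + 1/x (J(x) = 1/x + 1 = 1 + 1/x)
(-35087 + 23503)*(-4207 + J(4)**2) = (-35087 + 23503)*(-4207 + ((1 + 4)/4)**2) = -11584*(-4207 + ((1/4)*5)**2) = -11584*(-4207 + (5/4)**2) = -11584*(-4207 + 25/16) = -11584*(-67287/16) = 48715788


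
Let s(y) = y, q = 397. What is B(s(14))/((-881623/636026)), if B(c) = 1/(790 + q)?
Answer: -636026/1046486501 ≈ -0.00060777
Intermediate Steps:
B(c) = 1/1187 (B(c) = 1/(790 + 397) = 1/1187)
B(s(14))/((-881623/636026)) = 1/(1187*((-881623/636026))) = 1/(1187*((-881623*1/636026))) = 1/(1187*(-881623/636026)) = (1/1187)*(-636026/881623) = -636026/1046486501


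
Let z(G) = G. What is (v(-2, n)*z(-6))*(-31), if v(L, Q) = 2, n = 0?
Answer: 372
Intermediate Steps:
(v(-2, n)*z(-6))*(-31) = (2*(-6))*(-31) = -12*(-31) = 372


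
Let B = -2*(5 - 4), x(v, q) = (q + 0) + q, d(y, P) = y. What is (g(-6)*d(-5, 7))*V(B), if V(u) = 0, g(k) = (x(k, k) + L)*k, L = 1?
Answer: 0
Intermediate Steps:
x(v, q) = 2*q (x(v, q) = q + q = 2*q)
g(k) = k*(1 + 2*k) (g(k) = (2*k + 1)*k = (1 + 2*k)*k = k*(1 + 2*k))
B = -2 (B = -2*1 = -2)
(g(-6)*d(-5, 7))*V(B) = (-6*(1 + 2*(-6))*(-5))*0 = (-6*(1 - 12)*(-5))*0 = (-6*(-11)*(-5))*0 = (66*(-5))*0 = -330*0 = 0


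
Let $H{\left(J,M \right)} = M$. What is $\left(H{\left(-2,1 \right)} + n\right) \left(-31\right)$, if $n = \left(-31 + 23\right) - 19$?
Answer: $806$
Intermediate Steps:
$n = -27$ ($n = -8 - 19 = -27$)
$\left(H{\left(-2,1 \right)} + n\right) \left(-31\right) = \left(1 - 27\right) \left(-31\right) = \left(-26\right) \left(-31\right) = 806$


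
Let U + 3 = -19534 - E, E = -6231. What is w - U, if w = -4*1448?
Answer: 7514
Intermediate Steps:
U = -13306 (U = -3 + (-19534 - 1*(-6231)) = -3 + (-19534 + 6231) = -3 - 13303 = -13306)
w = -5792
w - U = -5792 - 1*(-13306) = -5792 + 13306 = 7514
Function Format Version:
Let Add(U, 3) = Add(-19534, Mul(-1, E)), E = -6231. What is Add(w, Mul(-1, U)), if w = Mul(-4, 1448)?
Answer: 7514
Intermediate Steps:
U = -13306 (U = Add(-3, Add(-19534, Mul(-1, -6231))) = Add(-3, Add(-19534, 6231)) = Add(-3, -13303) = -13306)
w = -5792
Add(w, Mul(-1, U)) = Add(-5792, Mul(-1, -13306)) = Add(-5792, 13306) = 7514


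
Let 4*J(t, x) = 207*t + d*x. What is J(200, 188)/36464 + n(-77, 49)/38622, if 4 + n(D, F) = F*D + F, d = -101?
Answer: 40230637/704156304 ≈ 0.057133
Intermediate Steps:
n(D, F) = -4 + F + D*F (n(D, F) = -4 + (F*D + F) = -4 + (D*F + F) = -4 + (F + D*F) = -4 + F + D*F)
J(t, x) = -101*x/4 + 207*t/4 (J(t, x) = (207*t - 101*x)/4 = (-101*x + 207*t)/4 = -101*x/4 + 207*t/4)
J(200, 188)/36464 + n(-77, 49)/38622 = (-101/4*188 + (207/4)*200)/36464 + (-4 + 49 - 77*49)/38622 = (-4747 + 10350)*(1/36464) + (-4 + 49 - 3773)*(1/38622) = 5603*(1/36464) - 3728*1/38622 = 5603/36464 - 1864/19311 = 40230637/704156304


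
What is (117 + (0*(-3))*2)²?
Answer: 13689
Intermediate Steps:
(117 + (0*(-3))*2)² = (117 + 0*2)² = (117 + 0)² = 117² = 13689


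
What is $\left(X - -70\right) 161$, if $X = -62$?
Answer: $1288$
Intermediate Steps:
$\left(X - -70\right) 161 = \left(-62 - -70\right) 161 = \left(-62 + 70\right) 161 = 8 \cdot 161 = 1288$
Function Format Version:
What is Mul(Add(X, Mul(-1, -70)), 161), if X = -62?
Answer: 1288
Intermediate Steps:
Mul(Add(X, Mul(-1, -70)), 161) = Mul(Add(-62, Mul(-1, -70)), 161) = Mul(Add(-62, 70), 161) = Mul(8, 161) = 1288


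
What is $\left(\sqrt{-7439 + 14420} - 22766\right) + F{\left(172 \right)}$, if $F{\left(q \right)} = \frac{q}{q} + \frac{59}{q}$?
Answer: $- \frac{3915521}{172} + \sqrt{6981} \approx -22681.0$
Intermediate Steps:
$F{\left(q \right)} = 1 + \frac{59}{q}$
$\left(\sqrt{-7439 + 14420} - 22766\right) + F{\left(172 \right)} = \left(\sqrt{-7439 + 14420} - 22766\right) + \frac{59 + 172}{172} = \left(\sqrt{6981} - 22766\right) + \frac{1}{172} \cdot 231 = \left(-22766 + \sqrt{6981}\right) + \frac{231}{172} = - \frac{3915521}{172} + \sqrt{6981}$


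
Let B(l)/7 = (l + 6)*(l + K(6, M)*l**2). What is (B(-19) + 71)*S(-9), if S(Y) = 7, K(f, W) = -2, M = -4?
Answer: 472514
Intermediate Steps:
B(l) = 7*(6 + l)*(l - 2*l**2) (B(l) = 7*((l + 6)*(l - 2*l**2)) = 7*((6 + l)*(l - 2*l**2)) = 7*(6 + l)*(l - 2*l**2))
(B(-19) + 71)*S(-9) = (7*(-19)*(6 - 11*(-19) - 2*(-19)**2) + 71)*7 = (7*(-19)*(6 + 209 - 2*361) + 71)*7 = (7*(-19)*(6 + 209 - 722) + 71)*7 = (7*(-19)*(-507) + 71)*7 = (67431 + 71)*7 = 67502*7 = 472514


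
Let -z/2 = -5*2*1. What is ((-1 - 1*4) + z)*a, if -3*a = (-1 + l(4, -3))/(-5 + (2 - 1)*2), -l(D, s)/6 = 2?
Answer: -65/3 ≈ -21.667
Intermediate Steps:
l(D, s) = -12 (l(D, s) = -6*2 = -12)
z = 20 (z = -2*(-5*2) = -(-20) = -2*(-10) = 20)
a = -13/9 (a = -(-1 - 12)/(3*(-5 + (2 - 1)*2)) = -(-13)/(3*(-5 + 1*2)) = -(-13)/(3*(-5 + 2)) = -(-13)/(3*(-3)) = -(-13)*(-1)/(3*3) = -1/3*13/3 = -13/9 ≈ -1.4444)
((-1 - 1*4) + z)*a = ((-1 - 1*4) + 20)*(-13/9) = ((-1 - 4) + 20)*(-13/9) = (-5 + 20)*(-13/9) = 15*(-13/9) = -65/3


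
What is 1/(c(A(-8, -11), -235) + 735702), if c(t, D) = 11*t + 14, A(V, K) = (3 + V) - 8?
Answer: 1/735573 ≈ 1.3595e-6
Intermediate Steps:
A(V, K) = -5 + V
c(t, D) = 14 + 11*t
1/(c(A(-8, -11), -235) + 735702) = 1/((14 + 11*(-5 - 8)) + 735702) = 1/((14 + 11*(-13)) + 735702) = 1/((14 - 143) + 735702) = 1/(-129 + 735702) = 1/735573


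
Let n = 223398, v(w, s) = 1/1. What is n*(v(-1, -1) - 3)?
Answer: -446796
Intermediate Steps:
v(w, s) = 1
n*(v(-1, -1) - 3) = 223398*(1 - 3) = 223398*(-2) = -446796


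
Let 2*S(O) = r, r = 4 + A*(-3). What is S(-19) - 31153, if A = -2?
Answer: -31148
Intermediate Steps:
r = 10 (r = 4 - 2*(-3) = 4 + 6 = 10)
S(O) = 5 (S(O) = (½)*10 = 5)
S(-19) - 31153 = 5 - 31153 = -31148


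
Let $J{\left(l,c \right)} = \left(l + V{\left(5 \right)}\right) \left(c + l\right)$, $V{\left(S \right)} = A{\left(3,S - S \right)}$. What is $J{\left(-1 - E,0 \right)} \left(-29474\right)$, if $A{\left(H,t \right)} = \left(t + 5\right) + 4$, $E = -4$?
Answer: $-1061064$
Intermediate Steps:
$A{\left(H,t \right)} = 9 + t$ ($A{\left(H,t \right)} = \left(5 + t\right) + 4 = 9 + t$)
$V{\left(S \right)} = 9$ ($V{\left(S \right)} = 9 + \left(S - S\right) = 9 + 0 = 9$)
$J{\left(l,c \right)} = \left(9 + l\right) \left(c + l\right)$ ($J{\left(l,c \right)} = \left(l + 9\right) \left(c + l\right) = \left(9 + l\right) \left(c + l\right)$)
$J{\left(-1 - E,0 \right)} \left(-29474\right) = \left(\left(-1 - -4\right)^{2} + 9 \cdot 0 + 9 \left(-1 - -4\right) + 0 \left(-1 - -4\right)\right) \left(-29474\right) = \left(\left(-1 + 4\right)^{2} + 0 + 9 \left(-1 + 4\right) + 0 \left(-1 + 4\right)\right) \left(-29474\right) = \left(3^{2} + 0 + 9 \cdot 3 + 0 \cdot 3\right) \left(-29474\right) = \left(9 + 0 + 27 + 0\right) \left(-29474\right) = 36 \left(-29474\right) = -1061064$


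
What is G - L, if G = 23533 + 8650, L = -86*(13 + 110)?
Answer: 42761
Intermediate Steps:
L = -10578 (L = -86*123 = -10578)
G = 32183
G - L = 32183 - 1*(-10578) = 32183 + 10578 = 42761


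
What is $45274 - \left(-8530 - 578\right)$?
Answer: $54382$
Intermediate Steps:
$45274 - \left(-8530 - 578\right) = 45274 - -9108 = 45274 + 9108 = 54382$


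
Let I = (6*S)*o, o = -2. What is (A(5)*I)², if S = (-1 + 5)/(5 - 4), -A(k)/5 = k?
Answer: 1440000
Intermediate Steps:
A(k) = -5*k
S = 4 (S = 4/1 = 4*1 = 4)
I = -48 (I = (6*4)*(-2) = 24*(-2) = -48)
(A(5)*I)² = (-5*5*(-48))² = (-25*(-48))² = 1200² = 1440000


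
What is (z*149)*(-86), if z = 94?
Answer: -1204516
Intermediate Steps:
(z*149)*(-86) = (94*149)*(-86) = 14006*(-86) = -1204516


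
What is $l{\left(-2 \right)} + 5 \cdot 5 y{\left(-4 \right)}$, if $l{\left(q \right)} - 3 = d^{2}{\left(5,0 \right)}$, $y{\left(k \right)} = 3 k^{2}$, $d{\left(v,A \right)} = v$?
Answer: $1228$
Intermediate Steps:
$l{\left(q \right)} = 28$ ($l{\left(q \right)} = 3 + 5^{2} = 3 + 25 = 28$)
$l{\left(-2 \right)} + 5 \cdot 5 y{\left(-4 \right)} = 28 + 5 \cdot 5 \cdot 3 \left(-4\right)^{2} = 28 + 25 \cdot 3 \cdot 16 = 28 + 25 \cdot 48 = 28 + 1200 = 1228$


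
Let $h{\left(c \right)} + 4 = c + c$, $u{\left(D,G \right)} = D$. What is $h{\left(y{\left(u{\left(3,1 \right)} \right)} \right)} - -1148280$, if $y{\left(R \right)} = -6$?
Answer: $1148264$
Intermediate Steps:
$h{\left(c \right)} = -4 + 2 c$ ($h{\left(c \right)} = -4 + \left(c + c\right) = -4 + 2 c$)
$h{\left(y{\left(u{\left(3,1 \right)} \right)} \right)} - -1148280 = \left(-4 + 2 \left(-6\right)\right) - -1148280 = \left(-4 - 12\right) + 1148280 = -16 + 1148280 = 1148264$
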